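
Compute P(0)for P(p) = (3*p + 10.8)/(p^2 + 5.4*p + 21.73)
DC gain = P(0) = num(0)/den(0) = 10.8/21.73 = 0.497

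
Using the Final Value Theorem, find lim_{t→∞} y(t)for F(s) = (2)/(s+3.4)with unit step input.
FVT: lim_{t→∞} y(t) = lim_{s→0} s*Y(s) where Y(s) = F(s)/s.
= lim_{s→0} F(s) = F(0) = num(0)/den(0) = 2/3.4 = 0.5882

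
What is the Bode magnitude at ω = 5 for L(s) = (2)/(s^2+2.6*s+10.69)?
Substitute s = j*5: L(j5) = -0.0765699 - 0.0695604j.
|L(j5)| = sqrt(Re² + Im²) = 0.1034.
20*log₁₀(0.1034) = -19.71 dB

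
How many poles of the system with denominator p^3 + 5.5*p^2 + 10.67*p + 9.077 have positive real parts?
p^3 + 5.5*p^2 + 10.67*p + 9.077 = (p + 2.9)(p^2 + 2.6*p + 3.13). Poles: -1.3 + 1.2j, -1.3 - 1.2j, -2.9. RHP poles (Re>0): 0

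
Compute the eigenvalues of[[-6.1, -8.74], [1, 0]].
Eigenvalues solve det(λI - A) = 0.
Characteristic polynomial: λ^2 + 6.1*λ + 8.74 = 0.
Factor: (λ + 2.3)(λ + 3.8) = 0.
Roots: -2.3, -3.8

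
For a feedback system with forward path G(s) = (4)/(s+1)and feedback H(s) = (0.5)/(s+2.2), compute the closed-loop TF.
Closed-loop T = G/(1+GH).
Numerator: G_num * H_den = 4*s + 8.8.
Denominator: G_den * H_den + G_num * H_num = (s^2 + 3.2*s + 2.2) + (2) = s^2 + 3.2*s + 4.2.
T(s) = (4*s + 8.8)/(s^2 + 3.2*s + 4.2)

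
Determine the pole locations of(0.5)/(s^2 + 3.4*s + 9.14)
Set denominator = 0: s^2 + 3.4*s + 9.14 = 0 → Poles: -1.7 + 2.5j, -1.7 - 2.5j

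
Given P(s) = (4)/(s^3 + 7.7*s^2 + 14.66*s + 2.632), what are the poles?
Set denominator = 0: s^3 + 7.7*s^2 + 14.66*s + 2.632 = (s + 2.8)(s + 0.2)(s + 4.7) = 0 → Poles: -0.2, -2.8, -4.7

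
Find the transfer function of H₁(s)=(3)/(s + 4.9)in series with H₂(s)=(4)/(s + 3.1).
Series: H = H₁ · H₂ = (n₁·n₂)/(d₁·d₂).
Num: n₁·n₂ = 12. Den: d₁·d₂ = s^2 + 8*s + 15.19.
H(s) = (12)/(s^2 + 8*s + 15.19)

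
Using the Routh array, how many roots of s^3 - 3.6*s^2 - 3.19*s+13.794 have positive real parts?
Routh array:
s^3: [1, -3.19]; s^2: [-3.6, 13.794]; s^1: [0.641667]; s^0: [13.794]
First column: [1, -3.6, 0.641667, 13.794]. Sign changes = RHP roots = 2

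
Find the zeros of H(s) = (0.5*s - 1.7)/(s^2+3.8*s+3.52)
Set numerator = 0: 0.5*s - 1.7 = 0 → Zeros: 3.4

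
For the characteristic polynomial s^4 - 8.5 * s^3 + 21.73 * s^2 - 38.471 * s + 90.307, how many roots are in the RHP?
s^4 - 8.5*s^3 + 21.73*s^2 - 38.471*s + 90.307 = (s - 3.8)(s - 4.9)(s^2 + 0.2*s + 4.85). Poles: -0.1 + 2.2j, -0.1 - 2.2j, 3.8, 4.9. RHP poles (Re>0): 2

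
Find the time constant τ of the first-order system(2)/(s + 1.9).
First-order system: τ = -1/pole. Pole = -1.9. τ = -1/(-1.9) = 0.5263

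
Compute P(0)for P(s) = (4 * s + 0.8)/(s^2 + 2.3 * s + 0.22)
DC gain = P(0) = num(0)/den(0) = 0.8/0.22 = 3.636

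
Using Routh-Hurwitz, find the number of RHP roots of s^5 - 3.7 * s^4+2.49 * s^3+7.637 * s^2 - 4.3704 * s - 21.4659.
Routh array:
s^5: [1, 2.49, -4.3704]; s^4: [-3.7, 7.637, -21.4659]; s^3: [4.55405, -10.172]; s^2: [-0.627368, -21.4659]; s^1: [-165.993]; s^0: [-21.4659]
First column: [1, -3.7, 4.55405, -0.627368, -165.993, -21.4659]. Sign changes = RHP roots = 3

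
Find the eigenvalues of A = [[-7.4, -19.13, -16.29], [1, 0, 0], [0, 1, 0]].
Eigenvalues solve det(λI - A) = 0.
Characteristic polynomial: λ^3 + 7.4*λ^2 + 19.13*λ + 16.29 = 0.
Factor: (λ + 1.8)(λ^2 + 5.6*λ + 9.05) = 0.
Roots: -1.8, -2.8 + 1.1j, -2.8 - 1.1j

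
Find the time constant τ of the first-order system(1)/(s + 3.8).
First-order system: τ = -1/pole. Pole = -3.8. τ = -1/(-3.8) = 0.2632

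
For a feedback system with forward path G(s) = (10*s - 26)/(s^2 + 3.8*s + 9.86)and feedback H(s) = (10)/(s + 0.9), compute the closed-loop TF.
Closed-loop T = G/(1+GH).
Numerator: G_num * H_den = 10*s^2 - 17*s - 23.4.
Denominator: G_den * H_den + G_num * H_num = (s^3 + 4.7*s^2 + 13.28*s + 8.874) + (100*s - 260) = s^3 + 4.7*s^2 + 113.28*s - 251.126.
T(s) = (10*s^2 - 17*s - 23.4)/(s^3 + 4.7*s^2 + 113.28*s - 251.126)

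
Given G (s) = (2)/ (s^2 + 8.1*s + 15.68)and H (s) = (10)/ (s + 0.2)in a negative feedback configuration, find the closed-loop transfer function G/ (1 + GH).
Closed-loop T = G/(1+GH).
Numerator: G_num * H_den = 2*s + 0.4.
Denominator: G_den * H_den + G_num * H_num = (s^3 + 8.3*s^2 + 17.3*s + 3.136) + (20) = s^3 + 8.3*s^2 + 17.3*s + 23.136.
T(s) = (2*s + 0.4)/(s^3 + 8.3*s^2 + 17.3*s + 23.136)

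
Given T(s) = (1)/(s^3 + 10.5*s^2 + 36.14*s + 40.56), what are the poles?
Set denominator = 0: s^3 + 10.5*s^2 + 36.14*s + 40.56 = (s + 4)(s + 3.9)(s + 2.6) = 0 → Poles: -2.6, -3.9, -4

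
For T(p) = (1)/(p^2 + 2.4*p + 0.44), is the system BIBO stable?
Denominator: p^2 + 2.4*p + 0.44 = (p + 0.2)(p + 2.2). Poles: -0.2, -2.2. All Re(p)<0: Yes (stable)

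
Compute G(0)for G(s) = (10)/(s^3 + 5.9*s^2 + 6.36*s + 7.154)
DC gain = G(0) = num(0)/den(0) = 10/7.154 = 1.398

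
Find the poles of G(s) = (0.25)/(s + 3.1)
Set denominator = 0: s + 3.1 = 0 → Poles: -3.1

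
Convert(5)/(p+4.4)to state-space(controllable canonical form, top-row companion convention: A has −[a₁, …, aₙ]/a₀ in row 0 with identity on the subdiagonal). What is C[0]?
Reachable canonical form: C = numerator coefficients (right-aligned, zero-padded to length n).
num = 5, C = [[5]].
C[0] = 5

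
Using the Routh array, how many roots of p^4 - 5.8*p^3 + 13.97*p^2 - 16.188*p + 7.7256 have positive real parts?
Routh array:
p^4: [1, 13.97, 7.7256]; p^3: [-5.8, -16.188]; p^2: [11.179, 7.7256]; p^1: [-12.1797]; p^0: [7.7256]
First column: [1, -5.8, 11.179, -12.1797, 7.7256]. Sign changes = RHP roots = 4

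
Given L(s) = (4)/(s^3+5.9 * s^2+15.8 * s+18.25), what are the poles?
Set denominator = 0: s^3 + 5.9*s^2 + 15.8*s + 18.25 = (s + 2.5)(s^2 + 3.4*s + 7.3) = 0 → Poles: -1.7 + 2.1j, -1.7 - 2.1j, -2.5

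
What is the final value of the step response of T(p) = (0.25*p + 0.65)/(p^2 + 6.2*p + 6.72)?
FVT: lim_{t→∞} y(t) = lim_{p→0} p*Y(p) where Y(p) = T(p)/p.
= lim_{p→0} T(p) = T(0) = num(0)/den(0) = 0.65/6.72 = 0.09673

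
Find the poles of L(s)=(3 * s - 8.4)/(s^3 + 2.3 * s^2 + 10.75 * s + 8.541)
Set denominator = 0: s^3 + 2.3*s^2 + 10.75*s + 8.541 = (s + 0.9)(s^2 + 1.4*s + 9.49) = 0 → Poles: -0.7 + 3j, -0.7 - 3j, -0.9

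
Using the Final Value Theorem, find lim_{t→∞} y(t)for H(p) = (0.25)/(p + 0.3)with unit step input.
FVT: lim_{t→∞} y(t) = lim_{p→0} p*Y(p) where Y(p) = H(p)/p.
= lim_{p→0} H(p) = H(0) = num(0)/den(0) = 0.25/0.3 = 0.8333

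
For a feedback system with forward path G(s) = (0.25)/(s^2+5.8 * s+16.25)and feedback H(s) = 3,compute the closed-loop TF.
Closed-loop T = G/(1+GH).
Numerator: G_num * H_den = 0.25.
Denominator: G_den * H_den + G_num * H_num = (s^2 + 5.8*s + 16.25) + (0.75) = s^2 + 5.8*s + 17.
T(s) = (0.25)/(s^2 + 5.8*s + 17)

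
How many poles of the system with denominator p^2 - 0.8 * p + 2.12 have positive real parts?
Poles: 0.4 + 1.4j, 0.4 - 1.4j. RHP poles (Re>0): 2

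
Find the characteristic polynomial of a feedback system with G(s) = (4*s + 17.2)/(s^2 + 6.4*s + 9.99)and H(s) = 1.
Characteristic poly = G_den * H_den + G_num * H_num = (s^2 + 6.4*s + 9.99) + (4*s + 17.2) = s^2 + 10.4*s + 27.19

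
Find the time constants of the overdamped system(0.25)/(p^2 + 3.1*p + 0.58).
Overdamped: real poles at -2.9, -0.2. τ = -1/pole → τ₁ = 0.3448, τ₂ = 5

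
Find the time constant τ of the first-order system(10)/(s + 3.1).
First-order system: τ = -1/pole. Pole = -3.1. τ = -1/(-3.1) = 0.3226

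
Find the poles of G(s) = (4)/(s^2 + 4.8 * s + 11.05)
Set denominator = 0: s^2 + 4.8*s + 11.05 = 0 → Poles: -2.4 + 2.3j, -2.4 - 2.3j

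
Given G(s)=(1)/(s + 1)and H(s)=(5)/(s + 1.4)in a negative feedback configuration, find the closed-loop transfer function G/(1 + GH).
Closed-loop T = G/(1+GH).
Numerator: G_num * H_den = s + 1.4.
Denominator: G_den * H_den + G_num * H_num = (s^2 + 2.4*s + 1.4) + (5) = s^2 + 2.4*s + 6.4.
T(s) = (s + 1.4)/(s^2 + 2.4*s + 6.4)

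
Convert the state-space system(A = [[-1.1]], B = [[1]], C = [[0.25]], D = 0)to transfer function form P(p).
P(p) = C(pI - A)⁻¹B + D.
Characteristic polynomial det(pI - A) = p + 1.1.
Numerator from C·adj(pI-A)·B + D·det(pI-A) = 0.25.
P(p) = (0.25)/(p + 1.1)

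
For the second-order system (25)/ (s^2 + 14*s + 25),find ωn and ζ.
Standard form: ωn²/(s²+2ζωn·s+ωn²).
const=25=ωn² → ωn=5, s coeff=14=2ζωn → ζ=1.4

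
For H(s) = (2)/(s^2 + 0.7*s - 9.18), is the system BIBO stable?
Denominator: s^2 + 0.7*s - 9.18 = (s - 2.7)(s + 3.4). Poles: -3.4, 2.7. All Re(p)<0: No (unstable)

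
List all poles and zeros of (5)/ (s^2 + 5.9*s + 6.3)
Set denominator = 0: s^2 + 5.9*s + 6.3 = (s + 1.4)(s + 4.5) = 0 → Poles: -1.4, -4.5
Numerator is a nonzero constant (5) → Zeros: none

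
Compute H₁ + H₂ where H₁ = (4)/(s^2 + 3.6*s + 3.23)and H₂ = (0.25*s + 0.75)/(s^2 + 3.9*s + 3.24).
Parallel: H = H₁ + H₂ = (n₁·d₂ + n₂·d₁)/(d₁·d₂).
n₁·d₂ = 4*s^2 + 15.6*s + 12.96. n₂·d₁ = 0.25*s^3 + 1.65*s^2 + 3.5075*s + 2.4225. Sum = 0.25*s^3 + 5.65*s^2 + 19.1075*s + 15.3825. d₁·d₂ = s^4 + 7.5*s^3 + 20.51*s^2 + 24.261*s + 10.4652.
H(s) = (0.25*s^3 + 5.65*s^2 + 19.1075*s + 15.3825)/(s^4 + 7.5*s^3 + 20.51*s^2 + 24.261*s + 10.4652)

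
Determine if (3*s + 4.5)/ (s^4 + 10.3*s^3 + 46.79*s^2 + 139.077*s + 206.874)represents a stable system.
Denominator: s^4 + 10.3*s^3 + 46.79*s^2 + 139.077*s + 206.874 = (s + 4.5)(s + 3.6)(s^2 + 2.2*s + 12.77). Poles: -1.1 + 3.4j, -1.1 - 3.4j, -3.6, -4.5. All Re(p)<0: Yes (stable)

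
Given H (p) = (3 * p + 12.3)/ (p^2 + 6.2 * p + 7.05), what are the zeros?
Set numerator = 0: 3*p + 12.3 = 0 → Zeros: -4.1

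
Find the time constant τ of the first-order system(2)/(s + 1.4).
First-order system: τ = -1/pole. Pole = -1.4. τ = -1/(-1.4) = 0.7143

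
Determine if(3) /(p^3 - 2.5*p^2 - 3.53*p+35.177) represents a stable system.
Denominator: p^3 - 2.5*p^2 - 3.53*p + 35.177 = (p + 2.9)(p^2 - 5.4*p + 12.13). Poles: -2.9, 2.7 + 2.2j, 2.7 - 2.2j. All Re(p)<0: No (unstable)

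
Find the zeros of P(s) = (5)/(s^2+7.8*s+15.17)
Numerator is a nonzero constant (5) → Zeros: none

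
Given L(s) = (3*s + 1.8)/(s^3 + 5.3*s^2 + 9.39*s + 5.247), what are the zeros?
Set numerator = 0: 3*s + 1.8 = 0 → Zeros: -0.6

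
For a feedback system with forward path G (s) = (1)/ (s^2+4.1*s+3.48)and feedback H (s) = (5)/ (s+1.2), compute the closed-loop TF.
Closed-loop T = G/(1+GH).
Numerator: G_num * H_den = s + 1.2.
Denominator: G_den * H_den + G_num * H_num = (s^3 + 5.3*s^2 + 8.4*s + 4.176) + (5) = s^3 + 5.3*s^2 + 8.4*s + 9.176.
T(s) = (s + 1.2)/(s^3 + 5.3*s^2 + 8.4*s + 9.176)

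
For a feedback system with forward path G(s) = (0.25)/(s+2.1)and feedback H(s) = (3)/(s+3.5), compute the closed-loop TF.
Closed-loop T = G/(1+GH).
Numerator: G_num * H_den = 0.25*s + 0.875.
Denominator: G_den * H_den + G_num * H_num = (s^2 + 5.6*s + 7.35) + (0.75) = s^2 + 5.6*s + 8.1.
T(s) = (0.25*s + 0.875)/(s^2 + 5.6*s + 8.1)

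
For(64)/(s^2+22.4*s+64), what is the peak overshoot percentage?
Standard form: ωn²/(s²+2ζωn·s+ωn²) → ωn = 8, ζ = 1.4.
ζ ≥ 1, so the response is non-oscillatory: peak overshoot = 0%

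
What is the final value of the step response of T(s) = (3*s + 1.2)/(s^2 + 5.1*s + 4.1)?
FVT: lim_{t→∞} y(t) = lim_{s→0} s*Y(s) where Y(s) = T(s)/s.
= lim_{s→0} T(s) = T(0) = num(0)/den(0) = 1.2/4.1 = 0.2927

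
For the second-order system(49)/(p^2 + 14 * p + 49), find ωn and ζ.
Standard form: ωn²/(p²+2ζωn·p+ωn²).
const=49=ωn² → ωn=7, p coeff=14=2ζωn → ζ=1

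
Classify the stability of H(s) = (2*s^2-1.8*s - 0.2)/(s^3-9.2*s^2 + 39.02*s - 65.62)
Denominator: s^3 - 9.2*s^2 + 39.02*s - 65.62 = (s - 3.4)(s^2 - 5.8*s + 19.3). Poles: 2.9 + 3.3j, 2.9 - 3.3j, 3.4. Unstable (3 pole(s) in RHP)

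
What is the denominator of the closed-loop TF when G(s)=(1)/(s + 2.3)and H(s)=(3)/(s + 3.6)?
Characteristic poly = G_den * H_den + G_num * H_num = (s^2 + 5.9*s + 8.28) + (3) = s^2 + 5.9*s + 11.28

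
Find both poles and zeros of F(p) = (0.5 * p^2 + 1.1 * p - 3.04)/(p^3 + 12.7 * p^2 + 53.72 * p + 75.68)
Set denominator = 0: p^3 + 12.7*p^2 + 53.72*p + 75.68 = (p + 4.4)(p + 4)(p + 4.3) = 0 → Poles: -4, -4.3, -4.4
Set numerator = 0: 0.5*p^2 + 1.1*p - 3.04 = 0.5*(p - 1.6)(p + 3.8) = 0 → Zeros: -3.8, 1.6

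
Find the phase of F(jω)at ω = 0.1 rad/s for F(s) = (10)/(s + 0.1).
Substitute s = j*0.1: F(j0.1) = 50 - 50j.
∠F(j0.1) = atan2(Im, Re) = atan2(-50, 50) = -45.00°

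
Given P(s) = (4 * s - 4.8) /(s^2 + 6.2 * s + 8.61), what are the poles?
Set denominator = 0: s^2 + 6.2*s + 8.61 = (s + 4.1)(s + 2.1) = 0 → Poles: -2.1, -4.1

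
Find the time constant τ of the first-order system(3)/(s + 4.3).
First-order system: τ = -1/pole. Pole = -4.3. τ = -1/(-4.3) = 0.2326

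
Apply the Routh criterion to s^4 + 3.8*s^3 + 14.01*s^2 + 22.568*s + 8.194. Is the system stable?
Routh array:
s^4: [1, 14.01, 8.194]; s^3: [3.8, 22.568]; s^2: [8.07105, 8.194]; s^1: [18.7101]; s^0: [8.194]
First column: [1, 3.8, 8.07105, 18.7101, 8.194]. Sign changes = 0.
Yes, stable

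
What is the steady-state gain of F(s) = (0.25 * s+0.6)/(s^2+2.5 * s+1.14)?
DC gain = F(0) = num(0)/den(0) = 0.6/1.14 = 0.5263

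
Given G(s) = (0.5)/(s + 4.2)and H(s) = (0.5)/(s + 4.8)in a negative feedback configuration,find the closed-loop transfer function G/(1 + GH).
Closed-loop T = G/(1+GH).
Numerator: G_num * H_den = 0.5*s + 2.4.
Denominator: G_den * H_den + G_num * H_num = (s^2 + 9*s + 20.16) + (0.25) = s^2 + 9*s + 20.41.
T(s) = (0.5*s + 2.4)/(s^2 + 9*s + 20.41)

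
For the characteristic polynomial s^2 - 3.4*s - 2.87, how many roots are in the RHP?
s^2 - 3.4*s - 2.87 = (s - 4.1)(s + 0.7). Poles: -0.7, 4.1. RHP poles (Re>0): 1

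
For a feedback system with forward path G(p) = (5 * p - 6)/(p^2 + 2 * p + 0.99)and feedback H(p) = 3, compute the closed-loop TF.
Closed-loop T = G/(1+GH).
Numerator: G_num * H_den = 5*p - 6.
Denominator: G_den * H_den + G_num * H_num = (p^2 + 2*p + 0.99) + (15*p - 18) = p^2 + 17*p - 17.01.
T(p) = (5*p - 6)/(p^2 + 17*p - 17.01)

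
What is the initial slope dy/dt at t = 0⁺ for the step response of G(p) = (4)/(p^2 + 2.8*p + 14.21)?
IVT: y'(0⁺) = lim_{p→∞} p²·Y(p) = lim_{p→∞} p·G(p).
deg(num) = 0, deg(den) = 2, relative degree = 2 ≥ 2, so p·G(p) → 0. Initial slope = 0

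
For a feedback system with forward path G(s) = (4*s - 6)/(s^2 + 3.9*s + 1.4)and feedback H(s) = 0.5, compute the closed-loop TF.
Closed-loop T = G/(1+GH).
Numerator: G_num * H_den = 4*s - 6.
Denominator: G_den * H_den + G_num * H_num = (s^2 + 3.9*s + 1.4) + (2*s - 3) = s^2 + 5.9*s - 1.6.
T(s) = (4*s - 6)/(s^2 + 5.9*s - 1.6)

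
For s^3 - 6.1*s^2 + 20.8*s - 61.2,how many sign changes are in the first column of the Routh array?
Routh array:
s^3: [1, 20.8]; s^2: [-6.1, -61.2]; s^1: [10.7672]; s^0: [-61.2]
First column: [1, -6.1, 10.7672, -61.2]. Sign changes = 3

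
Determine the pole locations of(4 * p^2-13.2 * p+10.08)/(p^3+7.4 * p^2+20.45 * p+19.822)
Set denominator = 0: p^3 + 7.4*p^2 + 20.45*p + 19.822 = (p + 2.2)(p^2 + 5.2*p + 9.01) = 0 → Poles: -2.2, -2.6 + 1.5j, -2.6 - 1.5j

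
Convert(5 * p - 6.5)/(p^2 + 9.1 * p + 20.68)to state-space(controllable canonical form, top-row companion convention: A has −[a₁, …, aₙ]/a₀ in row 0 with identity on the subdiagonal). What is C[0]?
Reachable canonical form: C = numerator coefficients (right-aligned, zero-padded to length n).
num = 5*p - 6.5, C = [[5, -6.5]].
C[0] = 5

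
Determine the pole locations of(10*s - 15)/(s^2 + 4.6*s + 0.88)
Set denominator = 0: s^2 + 4.6*s + 0.88 = (s + 4.4)(s + 0.2) = 0 → Poles: -0.2, -4.4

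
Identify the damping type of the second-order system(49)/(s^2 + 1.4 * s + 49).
Standard form: ωn²/(s²+2ζωn·s+ωn²) gives ωn=7, ζ=0.1.
Underdamped (ζ = 0.1 < 1)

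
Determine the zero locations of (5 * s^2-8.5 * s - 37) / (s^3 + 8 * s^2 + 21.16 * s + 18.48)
Set numerator = 0: 5*s^2 - 8.5*s - 37 = 5*(s + 2)(s - 3.7) = 0 → Zeros: -2, 3.7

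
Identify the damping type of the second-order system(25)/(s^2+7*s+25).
Standard form: ωn²/(s²+2ζωn·s+ωn²) gives ωn=5, ζ=0.7.
Underdamped (ζ = 0.7 < 1)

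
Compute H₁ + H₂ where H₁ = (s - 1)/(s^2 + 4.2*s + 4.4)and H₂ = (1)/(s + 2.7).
Parallel: H = H₁ + H₂ = (n₁·d₂ + n₂·d₁)/(d₁·d₂).
n₁·d₂ = s^2 + 1.7*s - 2.7. n₂·d₁ = s^2 + 4.2*s + 4.4. Sum = 2*s^2 + 5.9*s + 1.7. d₁·d₂ = s^3 + 6.9*s^2 + 15.74*s + 11.88.
H(s) = (2*s^2 + 5.9*s + 1.7)/(s^3 + 6.9*s^2 + 15.74*s + 11.88)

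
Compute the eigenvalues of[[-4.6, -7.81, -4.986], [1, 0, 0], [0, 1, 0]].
Eigenvalues solve det(λI - A) = 0.
Characteristic polynomial: λ^3 + 4.6*λ^2 + 7.81*λ + 4.986 = 0.
Factor: (λ + 1.8)(λ^2 + 2.8*λ + 2.77) = 0.
Roots: -1.4 + 0.9j, -1.4 - 0.9j, -1.8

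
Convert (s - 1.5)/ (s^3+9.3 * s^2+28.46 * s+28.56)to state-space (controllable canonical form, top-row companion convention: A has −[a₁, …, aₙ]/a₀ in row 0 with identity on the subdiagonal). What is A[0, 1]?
Reachable canonical form for den = s^3 + 9.3*s^2 + 28.46*s + 28.56: top row of A = -[a₁,a₂,...,aₙ]/a₀, ones on the subdiagonal, zeros elsewhere.
A = [[-9.3, -28.46, -28.56], [1, 0, 0], [0, 1, 0]].
A[0,1] = -28.46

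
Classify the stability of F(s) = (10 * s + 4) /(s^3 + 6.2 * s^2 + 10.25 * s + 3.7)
Denominator: s^3 + 6.2*s^2 + 10.25*s + 3.7 = (s + 3.7)(s + 0.5)(s + 2). Poles: -0.5, -2, -3.7. Stable (all poles in LHP)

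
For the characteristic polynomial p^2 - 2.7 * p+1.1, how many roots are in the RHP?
p^2 - 2.7*p + 1.1 = (p - 0.5)(p - 2.2). Poles: 0.5, 2.2. RHP poles (Re>0): 2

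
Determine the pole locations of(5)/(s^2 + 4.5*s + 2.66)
Set denominator = 0: s^2 + 4.5*s + 2.66 = (s + 0.7)(s + 3.8) = 0 → Poles: -0.7, -3.8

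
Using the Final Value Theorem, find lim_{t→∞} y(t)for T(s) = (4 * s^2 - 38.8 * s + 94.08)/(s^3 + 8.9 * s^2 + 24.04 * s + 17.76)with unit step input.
FVT: lim_{t→∞} y(t) = lim_{s→0} s*Y(s) where Y(s) = T(s)/s.
= lim_{s→0} T(s) = T(0) = num(0)/den(0) = 94.08/17.76 = 5.297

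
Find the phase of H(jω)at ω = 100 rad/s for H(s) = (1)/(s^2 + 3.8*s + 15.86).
Substitute s = j*100: H(j100) = -0.000100014 - 3.80657e-06j.
∠H(j100) = atan2(Im, Re) = atan2(-3.80657e-06, -0.000100014) = -177.82°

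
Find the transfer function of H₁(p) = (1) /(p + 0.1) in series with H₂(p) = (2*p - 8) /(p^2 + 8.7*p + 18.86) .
Series: H = H₁ · H₂ = (n₁·n₂)/(d₁·d₂).
Num: n₁·n₂ = 2*p - 8. Den: d₁·d₂ = p^3 + 8.8*p^2 + 19.73*p + 1.886.
H(p) = (2*p - 8)/(p^3 + 8.8*p^2 + 19.73*p + 1.886)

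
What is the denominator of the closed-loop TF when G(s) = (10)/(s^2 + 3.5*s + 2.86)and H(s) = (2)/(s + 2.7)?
Characteristic poly = G_den * H_den + G_num * H_num = (s^3 + 6.2*s^2 + 12.31*s + 7.722) + (20) = s^3 + 6.2*s^2 + 12.31*s + 27.722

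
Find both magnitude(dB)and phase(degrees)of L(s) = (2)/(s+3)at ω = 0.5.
Substitute s = j*0.5: L(j0.5) = 0.648649 - 0.108108j.
|L| = 20*log₁₀(sqrt(Re²+Im²)) = -3.64 dB.
∠L = atan2(Im, Re) = -9.46°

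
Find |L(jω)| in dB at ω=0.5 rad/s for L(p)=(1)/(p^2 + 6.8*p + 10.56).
Substitute p = j*0.5: L(j0.5) = 0.0874796 - 0.0288487j.
|L(j0.5)| = sqrt(Re² + Im²) = 0.09211.
20*log₁₀(0.09211) = -20.71 dB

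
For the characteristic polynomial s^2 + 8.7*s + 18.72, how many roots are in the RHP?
s^2 + 8.7*s + 18.72 = (s + 4.8)(s + 3.9). Poles: -3.9, -4.8. RHP poles (Re>0): 0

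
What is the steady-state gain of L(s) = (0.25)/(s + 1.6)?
DC gain = L(0) = num(0)/den(0) = 0.25/1.6 = 0.1562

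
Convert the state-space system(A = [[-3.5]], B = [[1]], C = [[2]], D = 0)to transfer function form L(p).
L(p) = C(pI - A)⁻¹B + D.
Characteristic polynomial det(pI - A) = p + 3.5.
Numerator from C·adj(pI-A)·B + D·det(pI-A) = 2.
L(p) = (2)/(p + 3.5)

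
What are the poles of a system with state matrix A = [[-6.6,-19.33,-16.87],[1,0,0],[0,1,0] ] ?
Eigenvalues solve det(λI - A) = 0.
Characteristic polynomial: λ^3 + 6.6*λ^2 + 19.33*λ + 16.87 = 0.
Factor: (λ + 1.4)(λ^2 + 5.2*λ + 12.05) = 0.
Roots: -1.4, -2.6 + 2.3j, -2.6 - 2.3j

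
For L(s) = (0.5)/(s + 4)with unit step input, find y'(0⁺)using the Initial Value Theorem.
IVT: y'(0⁺) = lim_{s→∞} s²·Y(s) = lim_{s→∞} s·L(s).
deg(num) = 0, deg(den) = 1, relative degree = 1, so s·L(s) → (leading num)/(leading den) = 0.5/1 = 0.5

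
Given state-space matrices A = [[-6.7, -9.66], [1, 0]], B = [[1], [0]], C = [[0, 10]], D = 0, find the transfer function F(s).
F(s) = C(sI - A)⁻¹B + D.
Characteristic polynomial det(sI - A) = s^2 + 6.7*s + 9.66.
Numerator from C·adj(sI-A)·B + D·det(sI-A) = 10.
F(s) = (10)/(s^2 + 6.7*s + 9.66)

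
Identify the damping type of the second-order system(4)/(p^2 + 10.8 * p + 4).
Standard form: ωn²/(p²+2ζωn·p+ωn²) gives ωn=2, ζ=2.7.
Overdamped (ζ = 2.7 > 1)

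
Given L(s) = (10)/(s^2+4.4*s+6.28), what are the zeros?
Numerator is a nonzero constant (10) → Zeros: none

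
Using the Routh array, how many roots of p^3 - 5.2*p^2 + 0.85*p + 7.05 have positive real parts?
Routh array:
p^3: [1, 0.85]; p^2: [-5.2, 7.05]; p^1: [2.20577]; p^0: [7.05]
First column: [1, -5.2, 2.20577, 7.05]. Sign changes = RHP roots = 2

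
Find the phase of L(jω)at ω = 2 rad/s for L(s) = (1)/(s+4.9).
Substitute s = j*2: L(j2) = 0.174938 - 0.0714031j.
∠L(j2) = atan2(Im, Re) = atan2(-0.0714031, 0.174938) = -22.20°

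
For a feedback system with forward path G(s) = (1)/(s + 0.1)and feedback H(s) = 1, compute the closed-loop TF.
Closed-loop T = G/(1+GH).
Numerator: G_num * H_den = 1.
Denominator: G_den * H_den + G_num * H_num = (s + 0.1) + (1) = s + 1.1.
T(s) = (1)/(s + 1.1)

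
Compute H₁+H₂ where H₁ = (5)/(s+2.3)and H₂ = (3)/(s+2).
Parallel: H = H₁ + H₂ = (n₁·d₂ + n₂·d₁)/(d₁·d₂).
n₁·d₂ = 5*s + 10. n₂·d₁ = 3*s + 6.9. Sum = 8*s + 16.9. d₁·d₂ = s^2 + 4.3*s + 4.6.
H(s) = (8*s + 16.9)/(s^2 + 4.3*s + 4.6)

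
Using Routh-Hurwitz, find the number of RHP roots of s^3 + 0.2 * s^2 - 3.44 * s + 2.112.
Routh array:
s^3: [1, -3.44]; s^2: [0.2, 2.112]; s^1: [-14]; s^0: [2.112]
First column: [1, 0.2, -14, 2.112]. Sign changes = RHP roots = 2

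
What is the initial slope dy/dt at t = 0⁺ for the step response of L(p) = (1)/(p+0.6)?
IVT: y'(0⁺) = lim_{p→∞} p²·Y(p) = lim_{p→∞} p·L(p).
deg(num) = 0, deg(den) = 1, relative degree = 1, so p·L(p) → (leading num)/(leading den) = 1/1 = 1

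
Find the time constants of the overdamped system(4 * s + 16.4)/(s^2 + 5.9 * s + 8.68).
Overdamped: real poles at -3.1, -2.8. τ = -1/pole → τ₁ = 0.3226, τ₂ = 0.3571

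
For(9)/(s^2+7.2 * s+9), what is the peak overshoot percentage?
Standard form: ωn²/(s²+2ζωn·s+ωn²) → ωn = 3, ζ = 1.2.
ζ ≥ 1, so the response is non-oscillatory: peak overshoot = 0%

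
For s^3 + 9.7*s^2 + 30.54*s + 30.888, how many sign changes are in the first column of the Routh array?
Routh array:
s^3: [1, 30.54]; s^2: [9.7, 30.888]; s^1: [27.3557]; s^0: [30.888]
First column: [1, 9.7, 27.3557, 30.888]. Sign changes = 0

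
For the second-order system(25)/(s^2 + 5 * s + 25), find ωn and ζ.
Standard form: ωn²/(s²+2ζωn·s+ωn²).
const=25=ωn² → ωn=5, s coeff=5=2ζωn → ζ=0.5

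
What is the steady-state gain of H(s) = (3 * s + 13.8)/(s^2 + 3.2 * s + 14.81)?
DC gain = H(0) = num(0)/den(0) = 13.8/14.81 = 0.9318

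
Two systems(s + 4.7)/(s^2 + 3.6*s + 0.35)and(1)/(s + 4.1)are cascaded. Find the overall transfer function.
Series: H = H₁ · H₂ = (n₁·n₂)/(d₁·d₂).
Num: n₁·n₂ = s + 4.7. Den: d₁·d₂ = s^3 + 7.7*s^2 + 15.11*s + 1.435.
H(s) = (s + 4.7)/(s^3 + 7.7*s^2 + 15.11*s + 1.435)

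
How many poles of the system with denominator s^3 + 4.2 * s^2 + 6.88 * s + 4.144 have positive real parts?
s^3 + 4.2*s^2 + 6.88*s + 4.144 = (s + 1.4)(s^2 + 2.8*s + 2.96). Poles: -1.4, -1.4 + 1j, -1.4 - 1j. RHP poles (Re>0): 0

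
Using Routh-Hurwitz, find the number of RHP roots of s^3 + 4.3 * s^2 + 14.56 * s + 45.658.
Routh array:
s^3: [1, 14.56]; s^2: [4.3, 45.658]; s^1: [3.94186]; s^0: [45.658]
First column: [1, 4.3, 3.94186, 45.658]. Sign changes = RHP roots = 0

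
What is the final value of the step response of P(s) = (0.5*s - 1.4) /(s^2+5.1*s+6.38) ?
FVT: lim_{t→∞} y(t) = lim_{s→0} s*Y(s) where Y(s) = P(s)/s.
= lim_{s→0} P(s) = P(0) = num(0)/den(0) = -1.4/6.38 = -0.2194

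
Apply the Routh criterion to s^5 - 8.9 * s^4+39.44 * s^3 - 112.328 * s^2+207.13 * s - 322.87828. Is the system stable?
Routh array:
s^5: [1, 39.44, 207.13]; s^4: [-8.9, -112.328, -322.87828]; s^3: [26.8189, 170.852]; s^2: [-55.6299, -322.87828]; s^1: [15.1937]; s^0: [-322.87828]
First column: [1, -8.9, 26.8189, -55.6299, 15.1937, -322.87828]. Sign changes = 5.
No, unstable (5 RHP root(s))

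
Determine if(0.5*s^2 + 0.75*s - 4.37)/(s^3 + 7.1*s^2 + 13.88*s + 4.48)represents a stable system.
Denominator: s^3 + 7.1*s^2 + 13.88*s + 4.48 = (s + 3.5)(s + 0.4)(s + 3.2). Poles: -0.4, -3.2, -3.5. All Re(p)<0: Yes (stable)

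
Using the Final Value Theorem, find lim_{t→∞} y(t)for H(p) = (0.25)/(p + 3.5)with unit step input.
FVT: lim_{t→∞} y(t) = lim_{p→0} p*Y(p) where Y(p) = H(p)/p.
= lim_{p→0} H(p) = H(0) = num(0)/den(0) = 0.25/3.5 = 0.07143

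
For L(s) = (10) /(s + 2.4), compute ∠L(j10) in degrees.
Substitute s = j*10: L(j10) = 0.226929 - 0.945537j.
∠L(j10) = atan2(Im, Re) = atan2(-0.945537, 0.226929) = -76.50°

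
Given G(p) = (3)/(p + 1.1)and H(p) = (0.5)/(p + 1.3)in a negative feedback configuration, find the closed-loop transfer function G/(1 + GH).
Closed-loop T = G/(1+GH).
Numerator: G_num * H_den = 3*p + 3.9.
Denominator: G_den * H_den + G_num * H_num = (p^2 + 2.4*p + 1.43) + (1.5) = p^2 + 2.4*p + 2.93.
T(p) = (3*p + 3.9)/(p^2 + 2.4*p + 2.93)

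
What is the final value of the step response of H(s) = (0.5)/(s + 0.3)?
FVT: lim_{t→∞} y(t) = lim_{s→0} s*Y(s) where Y(s) = H(s)/s.
= lim_{s→0} H(s) = H(0) = num(0)/den(0) = 0.5/0.3 = 1.667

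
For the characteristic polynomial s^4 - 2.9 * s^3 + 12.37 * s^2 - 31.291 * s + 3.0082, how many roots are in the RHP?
s^4 - 2.9*s^3 + 12.37*s^2 - 31.291*s + 3.0082 = (s - 2.6)(s - 0.1)(s^2 - 0.2*s + 11.57). Poles: 0.1, 0.1 + 3.4j, 0.1 - 3.4j, 2.6. RHP poles (Re>0): 4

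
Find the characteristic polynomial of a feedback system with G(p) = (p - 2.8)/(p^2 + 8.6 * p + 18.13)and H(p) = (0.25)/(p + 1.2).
Characteristic poly = G_den * H_den + G_num * H_num = (p^3 + 9.8*p^2 + 28.45*p + 21.756) + (0.25*p - 0.7) = p^3 + 9.8*p^2 + 28.7*p + 21.056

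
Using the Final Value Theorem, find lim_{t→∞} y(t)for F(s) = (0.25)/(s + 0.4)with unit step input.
FVT: lim_{t→∞} y(t) = lim_{s→0} s*Y(s) where Y(s) = F(s)/s.
= lim_{s→0} F(s) = F(0) = num(0)/den(0) = 0.25/0.4 = 0.625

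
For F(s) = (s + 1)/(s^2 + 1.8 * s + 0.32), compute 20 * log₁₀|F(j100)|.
Substitute s = j*100: F(j100) = 7.99824e-05 - 0.00999888j.
|F(j100)| = sqrt(Re² + Im²) = 0.009999.
20*log₁₀(0.009999) = -40.00 dB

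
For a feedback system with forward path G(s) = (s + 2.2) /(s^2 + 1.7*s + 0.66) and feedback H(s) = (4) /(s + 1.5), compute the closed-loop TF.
Closed-loop T = G/(1+GH).
Numerator: G_num * H_den = s^2 + 3.7*s + 3.3.
Denominator: G_den * H_den + G_num * H_num = (s^3 + 3.2*s^2 + 3.21*s + 0.99) + (4*s + 8.8) = s^3 + 3.2*s^2 + 7.21*s + 9.79.
T(s) = (s^2 + 3.7*s + 3.3)/(s^3 + 3.2*s^2 + 7.21*s + 9.79)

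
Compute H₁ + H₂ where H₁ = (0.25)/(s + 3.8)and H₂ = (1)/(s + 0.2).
Parallel: H = H₁ + H₂ = (n₁·d₂ + n₂·d₁)/(d₁·d₂).
n₁·d₂ = 0.25*s + 0.05. n₂·d₁ = s + 3.8. Sum = 1.25*s + 3.85. d₁·d₂ = s^2 + 4*s + 0.76.
H(s) = (1.25*s + 3.85)/(s^2 + 4*s + 0.76)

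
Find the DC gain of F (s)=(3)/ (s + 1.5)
DC gain = F(0) = num(0)/den(0) = 3/1.5 = 2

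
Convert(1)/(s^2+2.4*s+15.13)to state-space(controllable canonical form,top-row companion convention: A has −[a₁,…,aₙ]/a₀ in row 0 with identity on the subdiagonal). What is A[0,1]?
Reachable canonical form for den = s^2 + 2.4*s + 15.13: top row of A = -[a₁,a₂,...,aₙ]/a₀, ones on the subdiagonal, zeros elsewhere.
A = [[-2.4, -15.13], [1, 0]].
A[0,1] = -15.13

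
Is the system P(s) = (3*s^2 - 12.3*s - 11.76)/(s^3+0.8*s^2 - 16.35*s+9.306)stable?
Denominator: s^3 + 0.8*s^2 - 16.35*s + 9.306 = (s - 0.6)(s + 4.7)(s - 3.3). Poles: -4.7, 0.6, 3.3. All Re(p)<0: No (unstable)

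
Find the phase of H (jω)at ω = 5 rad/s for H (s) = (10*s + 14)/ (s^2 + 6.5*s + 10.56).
Substitute s = j*5: H(j5) = 1.12498 - 0.930609j.
∠H(j5) = atan2(Im, Re) = atan2(-0.930609, 1.12498) = -39.60°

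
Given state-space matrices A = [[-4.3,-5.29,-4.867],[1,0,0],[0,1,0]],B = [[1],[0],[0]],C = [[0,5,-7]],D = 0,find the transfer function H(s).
H(s) = C(sI - A)⁻¹B + D.
Characteristic polynomial det(sI - A) = s^3 + 4.3*s^2 + 5.29*s + 4.867.
Numerator from C·adj(sI-A)·B + D·det(sI-A) = 5*s - 7.
H(s) = (5*s - 7)/(s^3 + 4.3*s^2 + 5.29*s + 4.867)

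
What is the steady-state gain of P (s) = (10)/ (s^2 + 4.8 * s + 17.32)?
DC gain = P(0) = num(0)/den(0) = 10/17.32 = 0.5774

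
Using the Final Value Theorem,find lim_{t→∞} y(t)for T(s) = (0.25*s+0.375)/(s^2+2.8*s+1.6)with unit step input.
FVT: lim_{t→∞} y(t) = lim_{s→0} s*Y(s) where Y(s) = T(s)/s.
= lim_{s→0} T(s) = T(0) = num(0)/den(0) = 0.375/1.6 = 0.2344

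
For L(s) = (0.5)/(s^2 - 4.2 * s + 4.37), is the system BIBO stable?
Denominator: s^2 - 4.2*s + 4.37 = (s - 1.9)(s - 2.3). Poles: 1.9, 2.3. All Re(p)<0: No (unstable)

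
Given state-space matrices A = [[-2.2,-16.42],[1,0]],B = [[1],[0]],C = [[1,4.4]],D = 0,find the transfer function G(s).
G(s) = C(sI - A)⁻¹B + D.
Characteristic polynomial det(sI - A) = s^2 + 2.2*s + 16.42.
Numerator from C·adj(sI-A)·B + D·det(sI-A) = s + 4.4.
G(s) = (s + 4.4)/(s^2 + 2.2*s + 16.42)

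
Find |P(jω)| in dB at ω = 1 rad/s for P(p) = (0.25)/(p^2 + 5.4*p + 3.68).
Substitute p = j*1: P(j1) = 0.0184358 - 0.0371467j.
|P(j1)| = sqrt(Re² + Im²) = 0.04147.
20*log₁₀(0.04147) = -27.65 dB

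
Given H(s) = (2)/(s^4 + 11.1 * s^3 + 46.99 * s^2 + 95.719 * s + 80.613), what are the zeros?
Numerator is a nonzero constant (2) → Zeros: none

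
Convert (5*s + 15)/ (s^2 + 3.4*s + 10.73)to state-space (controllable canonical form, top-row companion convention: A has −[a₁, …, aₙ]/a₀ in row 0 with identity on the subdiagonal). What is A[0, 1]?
Reachable canonical form for den = s^2 + 3.4*s + 10.73: top row of A = -[a₁,a₂,...,aₙ]/a₀, ones on the subdiagonal, zeros elsewhere.
A = [[-3.4, -10.73], [1, 0]].
A[0,1] = -10.73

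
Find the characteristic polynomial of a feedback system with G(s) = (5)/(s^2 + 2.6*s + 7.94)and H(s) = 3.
Characteristic poly = G_den * H_den + G_num * H_num = (s^2 + 2.6*s + 7.94) + (15) = s^2 + 2.6*s + 22.94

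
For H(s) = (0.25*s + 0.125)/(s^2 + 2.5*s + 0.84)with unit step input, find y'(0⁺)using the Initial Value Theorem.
IVT: y'(0⁺) = lim_{s→∞} s²·Y(s) = lim_{s→∞} s·H(s).
deg(num) = 1, deg(den) = 2, relative degree = 1, so s·H(s) → (leading num)/(leading den) = 0.25/1 = 0.25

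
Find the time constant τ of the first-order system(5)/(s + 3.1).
First-order system: τ = -1/pole. Pole = -3.1. τ = -1/(-3.1) = 0.3226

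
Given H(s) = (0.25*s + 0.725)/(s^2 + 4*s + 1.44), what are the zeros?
Set numerator = 0: 0.25*s + 0.725 = 0 → Zeros: -2.9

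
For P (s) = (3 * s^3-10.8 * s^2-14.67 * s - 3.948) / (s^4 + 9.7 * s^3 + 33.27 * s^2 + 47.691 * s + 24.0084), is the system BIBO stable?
Denominator: s^4 + 9.7*s^3 + 33.27*s^2 + 47.691*s + 24.0084 = (s + 2.7)(s + 3.9)(s + 1.9)(s + 1.2). Poles: -1.2, -1.9, -2.7, -3.9. All Re(p)<0: Yes (stable)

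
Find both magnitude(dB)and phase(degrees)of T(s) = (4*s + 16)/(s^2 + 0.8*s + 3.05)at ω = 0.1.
Substitute s = j*0.1: T(j0.1) = 5.26298 - 0.00692042j.
|T| = 20*log₁₀(sqrt(Re²+Im²)) = 14.42 dB.
∠T = atan2(Im, Re) = -0.08°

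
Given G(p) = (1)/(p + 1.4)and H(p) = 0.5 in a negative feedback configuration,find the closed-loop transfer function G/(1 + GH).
Closed-loop T = G/(1+GH).
Numerator: G_num * H_den = 1.
Denominator: G_den * H_den + G_num * H_num = (p + 1.4) + (0.5) = p + 1.9.
T(p) = (1)/(p + 1.9)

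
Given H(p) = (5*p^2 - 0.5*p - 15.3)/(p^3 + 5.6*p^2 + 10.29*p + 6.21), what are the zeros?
Set numerator = 0: 5*p^2 - 0.5*p - 15.3 = 5*(p - 1.8)(p + 1.7) = 0 → Zeros: -1.7, 1.8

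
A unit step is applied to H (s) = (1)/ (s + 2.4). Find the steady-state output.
FVT: lim_{t→∞} y(t) = lim_{s→0} s*Y(s) where Y(s) = H(s)/s.
= lim_{s→0} H(s) = H(0) = num(0)/den(0) = 1/2.4 = 0.4167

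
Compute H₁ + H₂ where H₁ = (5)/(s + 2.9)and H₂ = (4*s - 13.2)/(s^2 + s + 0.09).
Parallel: H = H₁ + H₂ = (n₁·d₂ + n₂·d₁)/(d₁·d₂).
n₁·d₂ = 5*s^2 + 5*s + 0.45. n₂·d₁ = 4*s^2 - 1.6*s - 38.28. Sum = 9*s^2 + 3.4*s - 37.83. d₁·d₂ = s^3 + 3.9*s^2 + 2.99*s + 0.261.
H(s) = (9*s^2 + 3.4*s - 37.83)/(s^3 + 3.9*s^2 + 2.99*s + 0.261)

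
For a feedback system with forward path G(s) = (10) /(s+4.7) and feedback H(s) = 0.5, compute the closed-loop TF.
Closed-loop T = G/(1+GH).
Numerator: G_num * H_den = 10.
Denominator: G_den * H_den + G_num * H_num = (s + 4.7) + (5) = s + 9.7.
T(s) = (10)/(s + 9.7)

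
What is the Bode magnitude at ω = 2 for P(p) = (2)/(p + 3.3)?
Substitute p = j*2: P(j2) = 0.443251 - 0.268637j.
|P(j2)| = sqrt(Re² + Im²) = 0.5183.
20*log₁₀(0.5183) = -5.71 dB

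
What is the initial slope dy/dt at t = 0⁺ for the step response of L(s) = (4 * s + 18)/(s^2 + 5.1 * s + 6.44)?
IVT: y'(0⁺) = lim_{s→∞} s²·Y(s) = lim_{s→∞} s·L(s).
deg(num) = 1, deg(den) = 2, relative degree = 1, so s·L(s) → (leading num)/(leading den) = 4/1 = 4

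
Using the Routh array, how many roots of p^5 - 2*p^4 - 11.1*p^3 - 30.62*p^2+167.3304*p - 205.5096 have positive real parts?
Routh array:
p^5: [1, -11.1, 167.3304]; p^4: [-2, -30.62, -205.5096]; p^3: [-26.41, 64.5756]; p^2: [-35.5102, -205.5096]; p^1: [217.419]; p^0: [-205.5096]
First column: [1, -2, -26.41, -35.5102, 217.419, -205.5096]. Sign changes = RHP roots = 3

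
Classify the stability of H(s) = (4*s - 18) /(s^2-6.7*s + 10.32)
Denominator: s^2 - 6.7*s + 10.32 = (s - 2.4)(s - 4.3). Poles: 2.4, 4.3. Unstable (2 pole(s) in RHP)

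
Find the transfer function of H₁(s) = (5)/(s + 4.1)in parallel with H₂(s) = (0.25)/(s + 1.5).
Parallel: H = H₁ + H₂ = (n₁·d₂ + n₂·d₁)/(d₁·d₂).
n₁·d₂ = 5*s + 7.5. n₂·d₁ = 0.25*s + 1.025. Sum = 5.25*s + 8.525. d₁·d₂ = s^2 + 5.6*s + 6.15.
H(s) = (5.25*s + 8.525)/(s^2 + 5.6*s + 6.15)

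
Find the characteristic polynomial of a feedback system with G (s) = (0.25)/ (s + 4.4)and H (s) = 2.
Characteristic poly = G_den * H_den + G_num * H_num = (s + 4.4) + (0.5) = s + 4.9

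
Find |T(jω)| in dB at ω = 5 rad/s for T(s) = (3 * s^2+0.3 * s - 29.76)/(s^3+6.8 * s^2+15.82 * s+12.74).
Substitute s = j*5: T(j5) = 0.611298 - 0.18796j.
|T(j5)| = sqrt(Re² + Im²) = 0.6395.
20*log₁₀(0.6395) = -3.88 dB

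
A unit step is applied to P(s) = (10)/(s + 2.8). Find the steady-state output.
FVT: lim_{t→∞} y(t) = lim_{s→0} s*Y(s) where Y(s) = P(s)/s.
= lim_{s→0} P(s) = P(0) = num(0)/den(0) = 10/2.8 = 3.571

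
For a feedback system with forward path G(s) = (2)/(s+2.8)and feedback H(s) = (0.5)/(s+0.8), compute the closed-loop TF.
Closed-loop T = G/(1+GH).
Numerator: G_num * H_den = 2*s + 1.6.
Denominator: G_den * H_den + G_num * H_num = (s^2 + 3.6*s + 2.24) + (1) = s^2 + 3.6*s + 3.24.
T(s) = (2*s + 1.6)/(s^2 + 3.6*s + 3.24)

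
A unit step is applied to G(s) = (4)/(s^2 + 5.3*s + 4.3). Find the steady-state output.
FVT: lim_{t→∞} y(t) = lim_{s→0} s*Y(s) where Y(s) = G(s)/s.
= lim_{s→0} G(s) = G(0) = num(0)/den(0) = 4/4.3 = 0.9302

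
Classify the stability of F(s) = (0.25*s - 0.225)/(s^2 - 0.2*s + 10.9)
Denominator: s^2 - 0.2*s + 10.9. Poles: 0.1 + 3.3j, 0.1 - 3.3j. Unstable (2 pole(s) in RHP)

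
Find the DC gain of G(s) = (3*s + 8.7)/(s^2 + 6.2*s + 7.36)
DC gain = G(0) = num(0)/den(0) = 8.7/7.36 = 1.182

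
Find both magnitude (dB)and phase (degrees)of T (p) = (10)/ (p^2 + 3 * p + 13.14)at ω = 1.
Substitute p = j*1: T(j1) = 0.776316 - 0.191841j.
|T| = 20*log₁₀(sqrt(Re²+Im²)) = -1.94 dB.
∠T = atan2(Im, Re) = -13.88°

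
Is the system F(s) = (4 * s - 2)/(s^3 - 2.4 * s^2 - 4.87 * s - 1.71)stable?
Denominator: s^3 - 2.4*s^2 - 4.87*s - 1.71 = (s - 3.8)(s + 0.9)(s + 0.5). Poles: -0.5, -0.9, 3.8. All Re(p)<0: No (unstable)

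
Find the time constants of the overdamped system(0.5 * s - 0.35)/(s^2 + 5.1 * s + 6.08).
Overdamped: real poles at -3.2, -1.9. τ = -1/pole → τ₁ = 0.3125, τ₂ = 0.5263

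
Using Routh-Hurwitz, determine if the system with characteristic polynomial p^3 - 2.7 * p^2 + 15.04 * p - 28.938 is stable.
Routh array:
p^3: [1, 15.04]; p^2: [-2.7, -28.938]; p^1: [4.32222]; p^0: [-28.938]
First column: [1, -2.7, 4.32222, -28.938]. Sign changes = 3.
No, unstable (3 RHP root(s))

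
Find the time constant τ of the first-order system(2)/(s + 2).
First-order system: τ = -1/pole. Pole = -2. τ = -1/(-2) = 0.5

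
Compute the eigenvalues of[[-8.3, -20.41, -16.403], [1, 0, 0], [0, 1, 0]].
Eigenvalues solve det(λI - A) = 0.
Characteristic polynomial: λ^3 + 8.3*λ^2 + 20.41*λ + 16.403 = 0.
Factor: (λ + 4.7)(λ^2 + 3.6*λ + 3.49) = 0.
Roots: -1.8 + 0.5j, -1.8 - 0.5j, -4.7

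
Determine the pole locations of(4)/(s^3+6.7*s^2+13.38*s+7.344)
Set denominator = 0: s^3 + 6.7*s^2 + 13.38*s + 7.344 = (s + 0.9)(s + 3.4)(s + 2.4) = 0 → Poles: -0.9, -2.4, -3.4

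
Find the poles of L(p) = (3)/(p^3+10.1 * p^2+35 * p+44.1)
Set denominator = 0: p^3 + 10.1*p^2 + 35*p + 44.1 = (p + 4.5)(p^2 + 5.6*p + 9.8) = 0 → Poles: -2.8 + 1.4j, -2.8 - 1.4j, -4.5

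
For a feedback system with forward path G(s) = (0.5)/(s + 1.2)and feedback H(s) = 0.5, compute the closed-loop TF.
Closed-loop T = G/(1+GH).
Numerator: G_num * H_den = 0.5.
Denominator: G_den * H_den + G_num * H_num = (s + 1.2) + (0.25) = s + 1.45.
T(s) = (0.5)/(s + 1.45)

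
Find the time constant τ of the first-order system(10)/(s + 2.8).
First-order system: τ = -1/pole. Pole = -2.8. τ = -1/(-2.8) = 0.3571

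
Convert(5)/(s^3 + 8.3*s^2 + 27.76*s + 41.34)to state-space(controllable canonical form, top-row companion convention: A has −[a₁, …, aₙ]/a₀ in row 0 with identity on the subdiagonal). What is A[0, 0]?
Reachable canonical form for den = s^3 + 8.3*s^2 + 27.76*s + 41.34: top row of A = -[a₁,a₂,...,aₙ]/a₀, ones on the subdiagonal, zeros elsewhere.
A = [[-8.3, -27.76, -41.34], [1, 0, 0], [0, 1, 0]].
A[0,0] = -8.3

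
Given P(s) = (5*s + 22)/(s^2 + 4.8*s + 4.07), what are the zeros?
Set numerator = 0: 5*s + 22 = 0 → Zeros: -4.4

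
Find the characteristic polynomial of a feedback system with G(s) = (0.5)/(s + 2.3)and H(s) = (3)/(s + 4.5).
Characteristic poly = G_den * H_den + G_num * H_num = (s^2 + 6.8*s + 10.35) + (1.5) = s^2 + 6.8*s + 11.85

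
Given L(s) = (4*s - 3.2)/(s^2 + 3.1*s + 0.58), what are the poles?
Set denominator = 0: s^2 + 3.1*s + 0.58 = (s + 2.9)(s + 0.2) = 0 → Poles: -0.2, -2.9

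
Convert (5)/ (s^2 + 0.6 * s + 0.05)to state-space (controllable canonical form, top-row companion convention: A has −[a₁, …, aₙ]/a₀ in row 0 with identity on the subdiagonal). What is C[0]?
Reachable canonical form: C = numerator coefficients (right-aligned, zero-padded to length n).
num = 5, C = [[0, 5]].
C[0] = 0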